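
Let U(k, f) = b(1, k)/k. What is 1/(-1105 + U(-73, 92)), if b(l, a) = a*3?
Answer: -1/1102 ≈ -0.00090744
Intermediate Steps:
b(l, a) = 3*a
U(k, f) = 3 (U(k, f) = (3*k)/k = 3)
1/(-1105 + U(-73, 92)) = 1/(-1105 + 3) = 1/(-1102) = -1/1102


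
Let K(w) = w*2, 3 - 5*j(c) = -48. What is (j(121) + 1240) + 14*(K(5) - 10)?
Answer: 6251/5 ≈ 1250.2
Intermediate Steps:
j(c) = 51/5 (j(c) = 3/5 - 1/5*(-48) = 3/5 + 48/5 = 51/5)
K(w) = 2*w
(j(121) + 1240) + 14*(K(5) - 10) = (51/5 + 1240) + 14*(2*5 - 10) = 6251/5 + 14*(10 - 10) = 6251/5 + 14*0 = 6251/5 + 0 = 6251/5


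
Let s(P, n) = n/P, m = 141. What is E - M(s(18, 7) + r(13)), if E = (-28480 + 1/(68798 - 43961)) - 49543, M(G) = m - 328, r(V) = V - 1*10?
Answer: -1933212731/24837 ≈ -77836.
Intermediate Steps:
r(V) = -10 + V (r(V) = V - 10 = -10 + V)
M(G) = -187 (M(G) = 141 - 328 = -187)
E = -1937857250/24837 (E = (-28480 + 1/24837) - 49543 = -707357759/24837 - 49543 = -1937857250/24837 ≈ -78023.)
E - M(s(18, 7) + r(13)) = -1937857250/24837 - 1*(-187) = -1937857250/24837 + 187 = -1933212731/24837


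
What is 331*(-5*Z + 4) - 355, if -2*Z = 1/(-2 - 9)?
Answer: 19663/22 ≈ 893.77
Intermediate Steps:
Z = 1/22 (Z = -1/(2*(-2 - 9)) = -½/(-11) = -½*(-1/11) = 1/22 ≈ 0.045455)
331*(-5*Z + 4) - 355 = 331*(-5*1/22 + 4) - 355 = 331*(-5/22 + 4) - 355 = 331*(83/22) - 355 = 27473/22 - 355 = 19663/22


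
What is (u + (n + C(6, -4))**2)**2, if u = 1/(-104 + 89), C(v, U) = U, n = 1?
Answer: 17956/225 ≈ 79.804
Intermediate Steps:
u = -1/15 (u = 1/(-15) = -1/15 ≈ -0.066667)
(u + (n + C(6, -4))**2)**2 = (-1/15 + (1 - 4)**2)**2 = (-1/15 + (-3)**2)**2 = (-1/15 + 9)**2 = (134/15)**2 = 17956/225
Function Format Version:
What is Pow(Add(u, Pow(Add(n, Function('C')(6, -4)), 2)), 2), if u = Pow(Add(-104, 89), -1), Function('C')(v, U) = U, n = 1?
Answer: Rational(17956, 225) ≈ 79.804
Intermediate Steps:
u = Rational(-1, 15) (u = Pow(-15, -1) = Rational(-1, 15) ≈ -0.066667)
Pow(Add(u, Pow(Add(n, Function('C')(6, -4)), 2)), 2) = Pow(Add(Rational(-1, 15), Pow(Add(1, -4), 2)), 2) = Pow(Add(Rational(-1, 15), Pow(-3, 2)), 2) = Pow(Add(Rational(-1, 15), 9), 2) = Pow(Rational(134, 15), 2) = Rational(17956, 225)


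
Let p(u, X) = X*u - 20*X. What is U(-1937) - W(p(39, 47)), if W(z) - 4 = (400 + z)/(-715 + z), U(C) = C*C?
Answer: 667848477/178 ≈ 3.7520e+6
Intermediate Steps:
p(u, X) = -20*X + X*u
U(C) = C**2
W(z) = 4 + (400 + z)/(-715 + z)
U(-1937) - W(p(39, 47)) = (-1937)**2 - 5*(-492 + 47*(-20 + 39))/(-715 + 47*(-20 + 39)) = 3751969 - 5*(-492 + 47*19)/(-715 + 47*19) = 3751969 - 5*(-492 + 893)/(-715 + 893) = 3751969 - 5*401/178 = 3751969 - 1*2005/178 = 3751969 - 2005/178 = 667848477/178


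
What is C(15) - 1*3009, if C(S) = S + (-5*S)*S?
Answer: -4119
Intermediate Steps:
C(S) = S - 5*S**2
C(15) - 1*3009 = 15*(1 - 5*15) - 1*3009 = 15*(1 - 75) - 3009 = 15*(-74) - 3009 = -1110 - 3009 = -4119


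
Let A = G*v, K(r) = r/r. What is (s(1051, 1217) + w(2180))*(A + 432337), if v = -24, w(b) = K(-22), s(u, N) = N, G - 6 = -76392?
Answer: 2759502018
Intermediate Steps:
G = -76386 (G = 6 - 76392 = -76386)
K(r) = 1
w(b) = 1
A = 1833264 (A = -76386*(-24) = 1833264)
(s(1051, 1217) + w(2180))*(A + 432337) = (1217 + 1)*(1833264 + 432337) = 1218*2265601 = 2759502018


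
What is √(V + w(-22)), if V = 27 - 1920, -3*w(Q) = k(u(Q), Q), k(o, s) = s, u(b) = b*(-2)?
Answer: I*√16971/3 ≈ 43.424*I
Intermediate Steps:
u(b) = -2*b
w(Q) = -Q/3
V = -1893
√(V + w(-22)) = √(-1893 - ⅓*(-22)) = √(-1893 + 22/3) = √(-5657/3) = I*√16971/3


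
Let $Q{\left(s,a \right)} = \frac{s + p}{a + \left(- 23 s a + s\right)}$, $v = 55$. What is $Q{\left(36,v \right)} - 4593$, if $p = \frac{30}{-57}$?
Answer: $- \frac{3966198557}{863531} \approx -4593.0$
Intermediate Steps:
$p = - \frac{10}{19}$ ($p = 30 \left(- \frac{1}{57}\right) = - \frac{10}{19} \approx -0.52632$)
$Q{\left(s,a \right)} = \frac{- \frac{10}{19} + s}{a + s - 23 a s}$ ($Q{\left(s,a \right)} = \frac{s - \frac{10}{19}}{a + \left(- 23 s a + s\right)} = \frac{- \frac{10}{19} + s}{a - \left(- s + 23 a s\right)} = \frac{- \frac{10}{19} + s}{a + s - 23 a s}$)
$Q{\left(36,v \right)} - 4593 = \frac{- \frac{10}{19} + 36}{55 + 36 - 1265 \cdot 36} - 4593 = \frac{1}{55 + 36 - 45540} \cdot \frac{674}{19} - 4593 = \frac{1}{-45449} \cdot \frac{674}{19} - 4593 = \left(- \frac{1}{45449}\right) \frac{674}{19} - 4593 = - \frac{674}{863531} - 4593 = - \frac{3966198557}{863531}$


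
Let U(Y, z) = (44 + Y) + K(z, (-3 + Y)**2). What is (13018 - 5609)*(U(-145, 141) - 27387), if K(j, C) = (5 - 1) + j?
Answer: -202584287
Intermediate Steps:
K(j, C) = 4 + j
U(Y, z) = 48 + Y + z (U(Y, z) = (44 + Y) + (4 + z) = 48 + Y + z)
(13018 - 5609)*(U(-145, 141) - 27387) = (13018 - 5609)*((48 - 145 + 141) - 27387) = 7409*(44 - 27387) = 7409*(-27343) = -202584287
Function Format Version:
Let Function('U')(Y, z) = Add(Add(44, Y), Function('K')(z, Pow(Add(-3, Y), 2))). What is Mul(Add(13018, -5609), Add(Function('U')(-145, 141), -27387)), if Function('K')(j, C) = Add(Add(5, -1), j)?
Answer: -202584287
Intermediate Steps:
Function('K')(j, C) = Add(4, j)
Function('U')(Y, z) = Add(48, Y, z) (Function('U')(Y, z) = Add(Add(44, Y), Add(4, z)) = Add(48, Y, z))
Mul(Add(13018, -5609), Add(Function('U')(-145, 141), -27387)) = Mul(Add(13018, -5609), Add(Add(48, -145, 141), -27387)) = Mul(7409, Add(44, -27387)) = Mul(7409, -27343) = -202584287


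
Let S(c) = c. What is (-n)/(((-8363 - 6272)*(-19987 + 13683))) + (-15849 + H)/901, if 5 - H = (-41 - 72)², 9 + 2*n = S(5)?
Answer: -1319903954859/41562697520 ≈ -31.757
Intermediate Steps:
n = -2 (n = -9/2 + (½)*5 = -9/2 + 5/2 = -2)
H = -12764 (H = 5 - (-41 - 72)² = 5 - 1*(-113)² = 5 - 1*12769 = 5 - 12769 = -12764)
(-n)/(((-8363 - 6272)*(-19987 + 13683))) + (-15849 + H)/901 = (-1*(-2))/(((-8363 - 6272)*(-19987 + 13683))) + (-15849 - 12764)/901 = 2/((-14635*(-6304))) - 28613*1/901 = 2/92259040 - 28613/901 = 2*(1/92259040) - 28613/901 = 1/46129520 - 28613/901 = -1319903954859/41562697520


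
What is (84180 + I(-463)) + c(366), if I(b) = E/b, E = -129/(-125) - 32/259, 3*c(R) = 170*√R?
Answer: 1261826603089/14989625 + 170*√366/3 ≈ 85264.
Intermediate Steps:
c(R) = 170*√R/3 (c(R) = (170*√R)/3 = 170*√R/3)
E = 29411/32375 (E = -129*(-1/125) - 32*1/259 = 129/125 - 32/259 = 29411/32375 ≈ 0.90845)
I(b) = 29411/(32375*b)
(84180 + I(-463)) + c(366) = (84180 + (29411/32375)/(-463)) + 170*√366/3 = (84180 + (29411/32375)*(-1/463)) + 170*√366/3 = (84180 - 29411/14989625) + 170*√366/3 = 1261826603089/14989625 + 170*√366/3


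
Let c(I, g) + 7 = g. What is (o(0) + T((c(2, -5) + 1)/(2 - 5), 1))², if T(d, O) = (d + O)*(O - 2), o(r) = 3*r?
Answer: 196/9 ≈ 21.778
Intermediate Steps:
c(I, g) = -7 + g
T(d, O) = (-2 + O)*(O + d) (T(d, O) = (O + d)*(-2 + O) = (-2 + O)*(O + d))
(o(0) + T((c(2, -5) + 1)/(2 - 5), 1))² = (3*0 + (1² - 2*1 - 2*((-7 - 5) + 1)/(2 - 5) + 1*(((-7 - 5) + 1)/(2 - 5))))² = (0 + (1 - 2 - 2*(-12 + 1)/(-3) + 1*((-12 + 1)/(-3))))² = (0 + (1 - 2 - (-22)*(-1)/3 + 1*(-11*(-⅓))))² = (0 + (1 - 2 - 2*11/3 + 1*(11/3)))² = (0 + (1 - 2 - 22/3 + 11/3))² = (0 - 14/3)² = (-14/3)² = 196/9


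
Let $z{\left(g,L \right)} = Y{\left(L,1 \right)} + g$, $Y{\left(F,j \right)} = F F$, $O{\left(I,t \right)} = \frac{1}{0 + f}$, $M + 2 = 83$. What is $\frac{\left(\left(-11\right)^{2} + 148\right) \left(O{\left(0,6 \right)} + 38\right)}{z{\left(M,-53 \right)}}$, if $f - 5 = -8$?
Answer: $\frac{30397}{8670} \approx 3.506$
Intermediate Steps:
$f = -3$ ($f = 5 - 8 = -3$)
$M = 81$ ($M = -2 + 83 = 81$)
$O{\left(I,t \right)} = - \frac{1}{3}$ ($O{\left(I,t \right)} = \frac{1}{0 - 3} = \frac{1}{-3} = - \frac{1}{3}$)
$Y{\left(F,j \right)} = F^{2}$
$z{\left(g,L \right)} = g + L^{2}$ ($z{\left(g,L \right)} = L^{2} + g = g + L^{2}$)
$\frac{\left(\left(-11\right)^{2} + 148\right) \left(O{\left(0,6 \right)} + 38\right)}{z{\left(M,-53 \right)}} = \frac{\left(\left(-11\right)^{2} + 148\right) \left(- \frac{1}{3} + 38\right)}{81 + \left(-53\right)^{2}} = \frac{\left(121 + 148\right) \frac{113}{3}}{81 + 2809} = \frac{269 \cdot \frac{113}{3}}{2890} = \frac{30397}{3} \cdot \frac{1}{2890} = \frac{30397}{8670}$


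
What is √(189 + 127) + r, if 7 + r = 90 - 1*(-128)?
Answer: 211 + 2*√79 ≈ 228.78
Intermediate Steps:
r = 211 (r = -7 + (90 - 1*(-128)) = -7 + (90 + 128) = -7 + 218 = 211)
√(189 + 127) + r = √(189 + 127) + 211 = √316 + 211 = 2*√79 + 211 = 211 + 2*√79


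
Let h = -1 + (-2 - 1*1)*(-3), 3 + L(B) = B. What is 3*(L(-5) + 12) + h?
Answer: 20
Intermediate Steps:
L(B) = -3 + B
h = 8 (h = -1 + (-2 - 1)*(-3) = -1 - 3*(-3) = -1 + 9 = 8)
3*(L(-5) + 12) + h = 3*((-3 - 5) + 12) + 8 = 3*(-8 + 12) + 8 = 3*4 + 8 = 12 + 8 = 20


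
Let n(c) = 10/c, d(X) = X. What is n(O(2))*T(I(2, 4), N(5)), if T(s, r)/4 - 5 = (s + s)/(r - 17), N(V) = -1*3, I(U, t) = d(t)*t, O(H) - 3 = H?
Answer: 136/5 ≈ 27.200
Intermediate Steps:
O(H) = 3 + H
I(U, t) = t² (I(U, t) = t*t = t²)
N(V) = -3
T(s, r) = 20 + 8*s/(-17 + r) (T(s, r) = 20 + 4*((s + s)/(r - 17)) = 20 + 4*((2*s)/(-17 + r)) = 20 + 4*(2*s/(-17 + r)) = 20 + 8*s/(-17 + r))
n(O(2))*T(I(2, 4), N(5)) = (10/(3 + 2))*(4*(-85 + 2*4² + 5*(-3))/(-17 - 3)) = (10/5)*(4*(-85 + 2*16 - 15)/(-20)) = (10*(⅕))*(4*(-1/20)*(-85 + 32 - 15)) = 2*(4*(-1/20)*(-68)) = 2*(68/5) = 136/5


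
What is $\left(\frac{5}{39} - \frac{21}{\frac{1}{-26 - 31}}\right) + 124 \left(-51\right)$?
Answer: $- \frac{199948}{39} \approx -5126.9$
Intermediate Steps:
$\left(\frac{5}{39} - \frac{21}{\frac{1}{-26 - 31}}\right) + 124 \left(-51\right) = \left(5 \cdot \frac{1}{39} - \frac{21}{\frac{1}{-57}}\right) - 6324 = \left(\frac{5}{39} - \frac{21}{- \frac{1}{57}}\right) - 6324 = \left(\frac{5}{39} - -1197\right) - 6324 = \left(\frac{5}{39} + 1197\right) - 6324 = \frac{46688}{39} - 6324 = - \frac{199948}{39}$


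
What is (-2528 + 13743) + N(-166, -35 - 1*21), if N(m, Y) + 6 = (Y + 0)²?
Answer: 14345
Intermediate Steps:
N(m, Y) = -6 + Y² (N(m, Y) = -6 + (Y + 0)² = -6 + Y²)
(-2528 + 13743) + N(-166, -35 - 1*21) = (-2528 + 13743) + (-6 + (-35 - 1*21)²) = 11215 + (-6 + (-35 - 21)²) = 11215 + (-6 + (-56)²) = 11215 + (-6 + 3136) = 11215 + 3130 = 14345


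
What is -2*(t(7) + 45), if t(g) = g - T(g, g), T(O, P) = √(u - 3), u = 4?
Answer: -102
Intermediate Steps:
T(O, P) = 1 (T(O, P) = √(4 - 3) = √1 = 1)
t(g) = -1 + g (t(g) = g - 1*1 = g - 1 = -1 + g)
-2*(t(7) + 45) = -2*((-1 + 7) + 45) = -2*(6 + 45) = -2*51 = -102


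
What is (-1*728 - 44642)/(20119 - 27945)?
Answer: 1745/301 ≈ 5.7973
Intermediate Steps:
(-1*728 - 44642)/(20119 - 27945) = (-728 - 44642)/(-7826) = -45370*(-1/7826) = 1745/301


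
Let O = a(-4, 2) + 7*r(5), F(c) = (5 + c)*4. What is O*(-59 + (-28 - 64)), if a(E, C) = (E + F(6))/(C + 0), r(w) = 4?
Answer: -7248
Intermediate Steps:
F(c) = 20 + 4*c
a(E, C) = (44 + E)/C (a(E, C) = (E + (20 + 4*6))/(C + 0) = (E + (20 + 24))/C = (E + 44)/C = (44 + E)/C)
O = 48 (O = (44 - 4)/2 + 7*4 = (½)*40 + 28 = 20 + 28 = 48)
O*(-59 + (-28 - 64)) = 48*(-59 + (-28 - 64)) = 48*(-59 - 92) = 48*(-151) = -7248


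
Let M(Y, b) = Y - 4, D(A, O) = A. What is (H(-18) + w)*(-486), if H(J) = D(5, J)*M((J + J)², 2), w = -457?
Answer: -2917458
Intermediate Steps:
M(Y, b) = -4 + Y
H(J) = -20 + 20*J² (H(J) = 5*(-4 + (J + J)²) = 5*(-4 + (2*J)²) = 5*(-4 + 4*J²) = -20 + 20*J²)
(H(-18) + w)*(-486) = ((-20 + 20*(-18)²) - 457)*(-486) = ((-20 + 20*324) - 457)*(-486) = ((-20 + 6480) - 457)*(-486) = (6460 - 457)*(-486) = 6003*(-486) = -2917458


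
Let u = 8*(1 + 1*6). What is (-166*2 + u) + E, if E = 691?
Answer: 415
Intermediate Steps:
u = 56 (u = 8*(1 + 6) = 8*7 = 56)
(-166*2 + u) + E = (-166*2 + 56) + 691 = (-332 + 56) + 691 = -276 + 691 = 415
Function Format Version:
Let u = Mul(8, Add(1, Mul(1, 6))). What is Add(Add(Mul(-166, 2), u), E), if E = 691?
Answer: 415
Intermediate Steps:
u = 56 (u = Mul(8, Add(1, 6)) = Mul(8, 7) = 56)
Add(Add(Mul(-166, 2), u), E) = Add(Add(Mul(-166, 2), 56), 691) = Add(Add(-332, 56), 691) = Add(-276, 691) = 415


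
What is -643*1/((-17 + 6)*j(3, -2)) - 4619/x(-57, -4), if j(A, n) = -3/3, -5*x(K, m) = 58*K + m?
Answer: -476475/7282 ≈ -65.432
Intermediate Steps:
x(K, m) = -58*K/5 - m/5 (x(K, m) = -(58*K + m)/5 = -(m + 58*K)/5 = -58*K/5 - m/5)
j(A, n) = -1 (j(A, n) = -3*⅓ = -1)
-643*1/((-17 + 6)*j(3, -2)) - 4619/x(-57, -4) = -643*(-1/(-17 + 6)) - 4619/(-58/5*(-57) - ⅕*(-4)) = -643/((-1*(-11))) - 4619/(3306/5 + ⅘) = -643/11 - 4619/662 = -476475/7282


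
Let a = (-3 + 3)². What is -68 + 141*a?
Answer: -68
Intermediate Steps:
a = 0 (a = 0² = 0)
-68 + 141*a = -68 + 141*0 = -68 + 0 = -68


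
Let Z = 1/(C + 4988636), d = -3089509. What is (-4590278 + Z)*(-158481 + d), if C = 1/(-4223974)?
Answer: 314164221924173002790752600/21071868759463 ≈ 1.4909e+13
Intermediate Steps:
C = -1/4223974 ≈ -2.3674e-7
Z = 4223974/21071868759463 (Z = 1/(-1/4223974 + 4988636) = 1/(21071868759463/4223974) = 4223974/21071868759463 ≈ 2.0046e-7)
(-4590278 + Z)*(-158481 + d) = (-4590278 + 4223974/21071868759463)*(-158481 - 3089509) = -96725735585446076740/21071868759463*(-3247990) = 314164221924173002790752600/21071868759463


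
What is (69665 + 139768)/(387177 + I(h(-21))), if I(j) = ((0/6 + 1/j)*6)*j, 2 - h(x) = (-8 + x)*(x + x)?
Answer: 69811/129061 ≈ 0.54091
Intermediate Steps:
h(x) = 2 - 2*x*(-8 + x) (h(x) = 2 - (-8 + x)*(x + x) = 2 - (-8 + x)*2*x = 2 - 2*x*(-8 + x))
I(j) = 6 (I(j) = ((0*(1/6) + 1/j)*6)*j = ((0 + 1/j)*6)*j = (6/j)*j = 6)
(69665 + 139768)/(387177 + I(h(-21))) = (69665 + 139768)/(387177 + 6) = 209433/387183 = 209433*(1/387183) = 69811/129061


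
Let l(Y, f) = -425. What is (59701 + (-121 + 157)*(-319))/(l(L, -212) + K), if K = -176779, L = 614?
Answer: -48217/177204 ≈ -0.27210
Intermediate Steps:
(59701 + (-121 + 157)*(-319))/(l(L, -212) + K) = (59701 + (-121 + 157)*(-319))/(-425 - 176779) = (59701 + 36*(-319))/(-177204) = (59701 - 11484)*(-1/177204) = 48217*(-1/177204) = -48217/177204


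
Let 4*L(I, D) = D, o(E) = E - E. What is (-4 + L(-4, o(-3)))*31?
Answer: -124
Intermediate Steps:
o(E) = 0
L(I, D) = D/4
(-4 + L(-4, o(-3)))*31 = (-4 + (¼)*0)*31 = (-4 + 0)*31 = -4*31 = -124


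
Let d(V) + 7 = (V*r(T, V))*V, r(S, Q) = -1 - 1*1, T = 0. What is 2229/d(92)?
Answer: -743/5645 ≈ -0.13162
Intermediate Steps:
r(S, Q) = -2 (r(S, Q) = -1 - 1 = -2)
d(V) = -7 - 2*V² (d(V) = -7 + (V*(-2))*V = -7 + (-2*V)*V = -7 - 2*V²)
2229/d(92) = 2229/(-7 - 2*92²) = 2229/(-7 - 2*8464) = 2229/(-7 - 16928) = 2229/(-16935) = 2229*(-1/16935) = -743/5645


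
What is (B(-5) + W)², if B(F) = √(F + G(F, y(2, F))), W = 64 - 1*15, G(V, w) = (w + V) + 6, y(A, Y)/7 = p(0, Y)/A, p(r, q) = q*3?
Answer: (98 + I*√226)²/4 ≈ 2344.5 + 736.63*I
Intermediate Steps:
p(r, q) = 3*q
y(A, Y) = 21*Y/A (y(A, Y) = 7*((3*Y)/A) = 7*(3*Y/A) = 21*Y/A)
G(V, w) = 6 + V + w (G(V, w) = (V + w) + 6 = 6 + V + w)
W = 49 (W = 64 - 15 = 49)
B(F) = √(6 + 25*F/2) (B(F) = √(F + (6 + F + 21*F/2)) = √(F + (6 + 23*F/2)) = √(6 + 25*F/2))
(B(-5) + W)² = (√(24 + 50*(-5))/2 + 49)² = (√(24 - 250)/2 + 49)² = (√(-226)/2 + 49)² = ((I*√226)/2 + 49)² = (I*√226/2 + 49)² = (49 + I*√226/2)²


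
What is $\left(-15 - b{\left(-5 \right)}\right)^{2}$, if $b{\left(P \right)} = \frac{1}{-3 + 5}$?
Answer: $\frac{961}{4} \approx 240.25$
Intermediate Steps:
$b{\left(P \right)} = \frac{1}{2}$
$\left(-15 - b{\left(-5 \right)}\right)^{2} = \left(-15 - \frac{1}{2}\right)^{2} = \left(- \frac{31}{2}\right)^{2} = \frac{961}{4}$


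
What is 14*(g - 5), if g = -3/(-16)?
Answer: -539/8 ≈ -67.375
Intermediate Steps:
g = 3/16 (g = -3*(-1/16) = 3/16 ≈ 0.18750)
14*(g - 5) = 14*(3/16 - 5) = 14*(-77/16) = -539/8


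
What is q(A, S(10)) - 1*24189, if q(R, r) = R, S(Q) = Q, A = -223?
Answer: -24412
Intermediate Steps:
q(A, S(10)) - 1*24189 = -223 - 1*24189 = -223 - 24189 = -24412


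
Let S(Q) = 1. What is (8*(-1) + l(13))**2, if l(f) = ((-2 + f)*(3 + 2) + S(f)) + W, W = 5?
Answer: 2809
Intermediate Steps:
l(f) = -4 + 5*f (l(f) = ((-2 + f)*(3 + 2) + 1) + 5 = ((-2 + f)*5 + 1) + 5 = ((-10 + 5*f) + 1) + 5 = (-9 + 5*f) + 5 = -4 + 5*f)
(8*(-1) + l(13))**2 = (8*(-1) + (-4 + 5*13))**2 = (-8 + (-4 + 65))**2 = (-8 + 61)**2 = 53**2 = 2809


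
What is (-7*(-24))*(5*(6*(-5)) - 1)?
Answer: -25368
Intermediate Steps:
(-7*(-24))*(5*(6*(-5)) - 1) = 168*(5*(-30) - 1) = 168*(-150 - 1) = 168*(-151) = -25368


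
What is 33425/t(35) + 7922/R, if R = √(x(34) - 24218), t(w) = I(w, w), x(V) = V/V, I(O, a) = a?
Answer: 955 - 7922*I*√24217/24217 ≈ 955.0 - 50.907*I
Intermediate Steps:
x(V) = 1
t(w) = w
R = I*√24217 (R = √(1 - 24218) = √(-24217) = I*√24217 ≈ 155.62*I)
33425/t(35) + 7922/R = 33425/35 + 7922/((I*√24217)) = 33425*(1/35) + 7922*(-I*√24217/24217) = 955 - 7922*I*√24217/24217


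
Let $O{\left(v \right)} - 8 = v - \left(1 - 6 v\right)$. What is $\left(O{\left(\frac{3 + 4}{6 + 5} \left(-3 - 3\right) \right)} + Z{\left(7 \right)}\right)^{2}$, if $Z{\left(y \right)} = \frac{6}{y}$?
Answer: $\frac{2111209}{5929} \approx 356.08$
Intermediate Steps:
$O{\left(v \right)} = 7 + 7 v$ ($O{\left(v \right)} = 8 - \left(1 - v - 6 v\right) = 8 + \left(v - \left(1 - 6 v\right)\right) = 8 + \left(v + \left(-1 + 6 v\right)\right) = 8 + \left(-1 + 7 v\right) = 7 + 7 v$)
$\left(O{\left(\frac{3 + 4}{6 + 5} \left(-3 - 3\right) \right)} + Z{\left(7 \right)}\right)^{2} = \left(\left(7 + 7 \frac{3 + 4}{6 + 5} \left(-3 - 3\right)\right) + \frac{6}{7}\right)^{2} = \left(\left(7 + 7 \cdot \frac{7}{11} \left(-6\right)\right) + 6 \cdot \frac{1}{7}\right)^{2} = \left(\left(7 + 7 \cdot 7 \cdot \frac{1}{11} \left(-6\right)\right) + \frac{6}{7}\right)^{2} = \left(\left(7 + 7 \cdot \frac{7}{11} \left(-6\right)\right) + \frac{6}{7}\right)^{2} = \left(\left(7 + 7 \left(- \frac{42}{11}\right)\right) + \frac{6}{7}\right)^{2} = \left(\left(7 - \frac{294}{11}\right) + \frac{6}{7}\right)^{2} = \left(- \frac{217}{11} + \frac{6}{7}\right)^{2} = \left(- \frac{1453}{77}\right)^{2} = \frac{2111209}{5929}$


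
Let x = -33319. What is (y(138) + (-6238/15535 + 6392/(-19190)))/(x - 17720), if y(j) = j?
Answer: -4092109076/1521557569935 ≈ -0.0026894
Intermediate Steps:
(y(138) + (-6238/15535 + 6392/(-19190)))/(x - 17720) = (138 + (-6238/15535 + 6392/(-19190)))/(-33319 - 17720) = (138 + (-6238*1/15535 + 6392*(-1/19190)))/(-51039) = (138 + (-6238/15535 - 3196/9595))*(-1/51039) = (138 - 21900694/29811665)*(-1/51039) = (4092109076/29811665)*(-1/51039) = -4092109076/1521557569935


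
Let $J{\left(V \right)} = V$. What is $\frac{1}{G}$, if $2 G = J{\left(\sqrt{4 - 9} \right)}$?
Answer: $- \frac{2 i \sqrt{5}}{5} \approx - 0.89443 i$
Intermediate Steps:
$G = \frac{i \sqrt{5}}{2}$ ($G = \frac{\sqrt{4 - 9}}{2} = \frac{\sqrt{-5}}{2} = \frac{i \sqrt{5}}{2} \approx 1.118 i$)
$\frac{1}{G} = \frac{1}{\frac{1}{2} i \sqrt{5}} = - \frac{2 i \sqrt{5}}{5}$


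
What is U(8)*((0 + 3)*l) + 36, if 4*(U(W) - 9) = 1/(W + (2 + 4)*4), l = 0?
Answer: 36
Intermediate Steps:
U(W) = 9 + 1/(4*(24 + W)) (U(W) = 9 + 1/(4*(W + (2 + 4)*4)) = 9 + 1/(4*(W + 6*4)) = 9 + 1/(4*(W + 24)) = 9 + 1/(4*(24 + W)))
U(8)*((0 + 3)*l) + 36 = ((865 + 36*8)/(4*(24 + 8)))*((0 + 3)*0) + 36 = ((¼)*(865 + 288)/32)*(3*0) + 36 = ((¼)*(1/32)*1153)*0 + 36 = (1153/128)*0 + 36 = 0 + 36 = 36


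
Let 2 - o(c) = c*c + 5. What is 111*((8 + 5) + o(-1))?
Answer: 999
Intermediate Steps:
o(c) = -3 - c**2 (o(c) = 2 - (c*c + 5) = 2 - (c**2 + 5) = 2 - (5 + c**2) = 2 + (-5 - c**2) = -3 - c**2)
111*((8 + 5) + o(-1)) = 111*((8 + 5) + (-3 - 1*(-1)**2)) = 111*(13 + (-3 - 1*1)) = 111*(13 + (-3 - 1)) = 111*(13 - 4) = 111*9 = 999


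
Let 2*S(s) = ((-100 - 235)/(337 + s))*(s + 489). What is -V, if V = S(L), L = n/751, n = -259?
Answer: 30734575/126414 ≈ 243.13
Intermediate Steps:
L = -259/751 ≈ -0.34487
S(s) = -335*(489 + s)/(2*(337 + s)) (S(s) = (((-100 - 235)/(337 + s))*(s + 489))/2 = ((-335/(337 + s))*(489 + s))/2 = (-335*(489 + s)/(337 + s))/2 = -335*(489 + s)/(2*(337 + s)))
V = -30734575/126414 (V = 335*(-489 - 1*(-259/751))/(2*(337 - 259/751)) = 335*(-489 + 259/751)/(2*(252828/751)) = (335/2)*(751/252828)*(-366980/751) = -30734575/126414 ≈ -243.13)
-V = -1*(-30734575/126414) = 30734575/126414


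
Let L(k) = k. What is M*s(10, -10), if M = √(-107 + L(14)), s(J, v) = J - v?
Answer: 20*I*√93 ≈ 192.87*I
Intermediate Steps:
M = I*√93 (M = √(-107 + 14) = √(-93) = I*√93 ≈ 9.6436*I)
M*s(10, -10) = (I*√93)*(10 - 1*(-10)) = (I*√93)*(10 + 10) = (I*√93)*20 = 20*I*√93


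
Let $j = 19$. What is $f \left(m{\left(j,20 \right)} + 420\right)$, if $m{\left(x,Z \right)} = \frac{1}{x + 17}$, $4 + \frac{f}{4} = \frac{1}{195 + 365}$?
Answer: $- \frac{33855919}{5040} \approx -6717.4$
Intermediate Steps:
$f = - \frac{2239}{140}$ ($f = -16 + \frac{4}{195 + 365} = -16 + \frac{4}{560} = -16 + 4 \cdot \frac{1}{560} = -16 + \frac{1}{140} = - \frac{2239}{140} \approx -15.993$)
$m{\left(x,Z \right)} = \frac{1}{17 + x}$
$f \left(m{\left(j,20 \right)} + 420\right) = - \frac{2239 \left(\frac{1}{17 + 19} + 420\right)}{140} = - \frac{2239 \left(\frac{1}{36} + 420\right)}{140} = \left(- \frac{2239}{140}\right) \frac{15121}{36} = - \frac{33855919}{5040}$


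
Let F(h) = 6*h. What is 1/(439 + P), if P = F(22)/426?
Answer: 71/31191 ≈ 0.0022763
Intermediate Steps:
P = 22/71 (P = (6*22)/426 = 132*(1/426) = 22/71 ≈ 0.30986)
1/(439 + P) = 1/(439 + 22/71) = 1/(31191/71) = 71/31191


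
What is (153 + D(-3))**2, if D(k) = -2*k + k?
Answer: 24336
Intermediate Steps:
D(k) = -k
(153 + D(-3))**2 = (153 - 1*(-3))**2 = (153 + 3)**2 = 156**2 = 24336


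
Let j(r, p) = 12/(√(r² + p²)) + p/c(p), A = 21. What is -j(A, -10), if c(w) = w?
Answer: -1 - 12*√541/541 ≈ -1.5159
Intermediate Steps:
j(r, p) = 1 + 12/√(p² + r²) (j(r, p) = 12/(√(r² + p²)) + p/p = 12/(√(p² + r²)) + 1 = 12/√(p² + r²) + 1 = 1 + 12/√(p² + r²))
-j(A, -10) = -(1 + 12/√((-10)² + 21²)) = -(1 + 12/√(100 + 441)) = -(1 + 12/√541) = -(1 + 12*(√541/541)) = -(1 + 12*√541/541) = -1 - 12*√541/541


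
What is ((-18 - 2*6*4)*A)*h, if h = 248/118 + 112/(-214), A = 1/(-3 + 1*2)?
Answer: 657624/6313 ≈ 104.17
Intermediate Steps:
A = -1 (A = 1/(-3 + 2) = 1/(-1) = -1)
h = 9964/6313 (h = 248*(1/118) + 112*(-1/214) = 124/59 - 56/107 = 9964/6313 ≈ 1.5783)
((-18 - 2*6*4)*A)*h = ((-18 - 2*6*4)*(-1))*(9964/6313) = ((-18 - 12*4)*(-1))*(9964/6313) = ((-18 - 48)*(-1))*(9964/6313) = -66*(-1)*(9964/6313) = 66*(9964/6313) = 657624/6313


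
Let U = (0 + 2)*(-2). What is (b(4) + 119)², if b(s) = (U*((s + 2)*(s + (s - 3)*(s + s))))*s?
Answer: 1067089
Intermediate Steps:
U = -4 (U = 2*(-2) = -4)
b(s) = -4*s*(2 + s)*(s + 2*s*(-3 + s)) (b(s) = (-4*(s + 2)*(s + (s - 3)*(s + s)))*s = (-4*(2 + s)*(s + (-3 + s)*(2*s)))*s = (-4*(2 + s)*(s + 2*s*(-3 + s)))*s = -4*s*(2 + s)*(s + 2*s*(-3 + s)))
(b(4) + 119)² = (4*4²*(10 + 4 - 2*4²) + 119)² = (4*16*(10 + 4 - 2*16) + 119)² = (4*16*(10 + 4 - 32) + 119)² = (4*16*(-18) + 119)² = (-1152 + 119)² = (-1033)² = 1067089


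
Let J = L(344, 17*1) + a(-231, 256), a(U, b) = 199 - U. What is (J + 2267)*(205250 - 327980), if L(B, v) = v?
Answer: -333089220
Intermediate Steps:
J = 447 (J = 17*1 + (199 - 1*(-231)) = 17 + (199 + 231) = 17 + 430 = 447)
(J + 2267)*(205250 - 327980) = (447 + 2267)*(205250 - 327980) = 2714*(-122730) = -333089220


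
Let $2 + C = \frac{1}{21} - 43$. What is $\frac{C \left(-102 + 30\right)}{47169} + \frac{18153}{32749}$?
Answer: $\frac{2245257781}{3604387689} \approx 0.62292$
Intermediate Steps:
$C = - \frac{944}{21}$ ($C = -2 - \left(43 - \frac{1}{21}\right) = -2 + \left(\frac{1}{21} - 43\right) = -2 - \frac{902}{21} = - \frac{944}{21} \approx -44.952$)
$\frac{C \left(-102 + 30\right)}{47169} + \frac{18153}{32749} = \frac{\left(- \frac{944}{21}\right) \left(-102 + 30\right)}{47169} + \frac{18153}{32749} = \left(- \frac{944}{21}\right) \left(-72\right) \frac{1}{47169} + 18153 \cdot \frac{1}{32749} = \frac{22656}{7} \cdot \frac{1}{47169} + \frac{18153}{32749} = \frac{7552}{110061} + \frac{18153}{32749} = \frac{2245257781}{3604387689}$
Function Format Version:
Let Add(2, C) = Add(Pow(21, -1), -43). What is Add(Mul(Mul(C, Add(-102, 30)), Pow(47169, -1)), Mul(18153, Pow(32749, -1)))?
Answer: Rational(2245257781, 3604387689) ≈ 0.62292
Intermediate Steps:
C = Rational(-944, 21) (C = Add(-2, Add(Pow(21, -1), -43)) = Add(-2, Add(Rational(1, 21), -43)) = Add(-2, Rational(-902, 21)) = Rational(-944, 21) ≈ -44.952)
Add(Mul(Mul(C, Add(-102, 30)), Pow(47169, -1)), Mul(18153, Pow(32749, -1))) = Add(Mul(Mul(Rational(-944, 21), Add(-102, 30)), Pow(47169, -1)), Mul(18153, Pow(32749, -1))) = Add(Mul(Mul(Rational(-944, 21), -72), Rational(1, 47169)), Mul(18153, Rational(1, 32749))) = Add(Mul(Rational(22656, 7), Rational(1, 47169)), Rational(18153, 32749)) = Add(Rational(7552, 110061), Rational(18153, 32749)) = Rational(2245257781, 3604387689)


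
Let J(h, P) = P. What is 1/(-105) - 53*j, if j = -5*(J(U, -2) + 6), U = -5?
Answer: 111299/105 ≈ 1060.0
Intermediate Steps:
j = -20 (j = -5*(-2 + 6) = -5*4 = -20)
1/(-105) - 53*j = 1/(-105) - 53*(-20) = -1/105 + 1060 = 111299/105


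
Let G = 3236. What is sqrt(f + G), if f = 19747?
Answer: sqrt(22983) ≈ 151.60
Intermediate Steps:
sqrt(f + G) = sqrt(19747 + 3236) = sqrt(22983)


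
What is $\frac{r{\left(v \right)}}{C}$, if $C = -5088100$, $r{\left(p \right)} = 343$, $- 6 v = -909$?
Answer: $- \frac{343}{5088100} \approx -6.7412 \cdot 10^{-5}$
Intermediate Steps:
$v = \frac{303}{2}$ ($v = \left(- \frac{1}{6}\right) \left(-909\right) = \frac{303}{2} \approx 151.5$)
$\frac{r{\left(v \right)}}{C} = \frac{343}{-5088100} = 343 \left(- \frac{1}{5088100}\right) = - \frac{343}{5088100}$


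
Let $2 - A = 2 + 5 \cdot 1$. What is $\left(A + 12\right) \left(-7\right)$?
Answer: $-49$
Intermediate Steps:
$A = -5$ ($A = 2 - \left(2 + 5 \cdot 1\right) = 2 - \left(2 + 5\right) = 2 - 7 = -5$)
$\left(A + 12\right) \left(-7\right) = \left(-5 + 12\right) \left(-7\right) = 7 \left(-7\right) = -49$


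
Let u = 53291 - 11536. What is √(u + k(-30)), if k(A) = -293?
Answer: √41462 ≈ 203.62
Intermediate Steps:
u = 41755
√(u + k(-30)) = √(41755 - 293) = √41462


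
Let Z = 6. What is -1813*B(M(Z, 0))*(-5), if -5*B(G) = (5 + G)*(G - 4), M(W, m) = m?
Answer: 36260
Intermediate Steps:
B(G) = -(-4 + G)*(5 + G)/5 (B(G) = -(5 + G)*(G - 4)/5 = -(5 + G)*(-4 + G)/5 = -(-4 + G)*(5 + G)/5)
-1813*B(M(Z, 0))*(-5) = -1813*(4 - 1/5*0 - 1/5*0**2)*(-5) = -1813*(4 + 0 - 1/5*0)*(-5) = -1813*(4 + 0 + 0)*(-5) = -7252*(-5) = -1813*(-20) = 36260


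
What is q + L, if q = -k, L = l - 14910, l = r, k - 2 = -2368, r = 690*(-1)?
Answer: -13234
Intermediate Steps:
r = -690
k = -2366 (k = 2 - 2368 = -2366)
l = -690
L = -15600 (L = -690 - 14910 = -15600)
q = 2366 (q = -1*(-2366) = 2366)
q + L = 2366 - 15600 = -13234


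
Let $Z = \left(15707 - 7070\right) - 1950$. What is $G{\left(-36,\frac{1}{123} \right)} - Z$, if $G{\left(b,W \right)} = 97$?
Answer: $-6590$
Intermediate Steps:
$Z = 6687$ ($Z = 8637 - 1950 = 6687$)
$G{\left(-36,\frac{1}{123} \right)} - Z = 97 - 6687 = -6590$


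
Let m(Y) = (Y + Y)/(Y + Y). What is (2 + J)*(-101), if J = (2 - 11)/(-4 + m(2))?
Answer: -505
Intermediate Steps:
m(Y) = 1 (m(Y) = (2*Y)/((2*Y)) = (2*Y)*(1/(2*Y)) = 1)
J = 3 (J = (2 - 11)/(-4 + 1) = -9/(-3) = -9*(-⅓) = 3)
(2 + J)*(-101) = (2 + 3)*(-101) = 5*(-101) = -505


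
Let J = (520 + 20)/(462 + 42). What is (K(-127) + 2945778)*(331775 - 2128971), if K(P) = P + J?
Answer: -37057398841142/7 ≈ -5.2939e+12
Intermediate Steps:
J = 15/14 (J = 540/504 = 540*(1/504) = 15/14 ≈ 1.0714)
K(P) = 15/14 + P (K(P) = P + 15/14 = 15/14 + P)
(K(-127) + 2945778)*(331775 - 2128971) = ((15/14 - 127) + 2945778)*(331775 - 2128971) = (-1763/14 + 2945778)*(-1797196) = (41239129/14)*(-1797196) = -37057398841142/7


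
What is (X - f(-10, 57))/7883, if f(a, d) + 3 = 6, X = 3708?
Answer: 3705/7883 ≈ 0.47000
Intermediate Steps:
f(a, d) = 3 (f(a, d) = -3 + 6 = 3)
(X - f(-10, 57))/7883 = (3708 - 1*3)/7883 = (3708 - 3)*(1/7883) = 3705*(1/7883) = 3705/7883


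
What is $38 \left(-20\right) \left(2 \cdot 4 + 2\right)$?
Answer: $-7600$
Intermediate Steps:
$38 \left(-20\right) \left(2 \cdot 4 + 2\right) = - 760 \left(8 + 2\right) = \left(-760\right) 10 = -7600$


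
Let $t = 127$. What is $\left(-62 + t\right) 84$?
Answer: $5460$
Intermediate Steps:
$\left(-62 + t\right) 84 = \left(-62 + 127\right) 84 = 65 \cdot 84 = 5460$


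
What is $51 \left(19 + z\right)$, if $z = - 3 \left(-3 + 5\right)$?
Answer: $663$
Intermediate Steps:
$z = -6$ ($z = \left(-3\right) 2 = -6$)
$51 \left(19 + z\right) = 51 \left(19 - 6\right) = 51 \cdot 13 = 663$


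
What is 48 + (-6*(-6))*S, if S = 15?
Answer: 588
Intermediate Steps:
48 + (-6*(-6))*S = 48 - 6*(-6)*15 = 48 + 36*15 = 48 + 540 = 588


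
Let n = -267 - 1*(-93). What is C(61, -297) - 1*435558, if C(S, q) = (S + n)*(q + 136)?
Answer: -417365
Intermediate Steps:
n = -174 (n = -267 + 93 = -174)
C(S, q) = (-174 + S)*(136 + q) (C(S, q) = (S - 174)*(q + 136) = (-174 + S)*(136 + q))
C(61, -297) - 1*435558 = (-23664 - 174*(-297) + 136*61 + 61*(-297)) - 1*435558 = (-23664 + 51678 + 8296 - 18117) - 435558 = 18193 - 435558 = -417365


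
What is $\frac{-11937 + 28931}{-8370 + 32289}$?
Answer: $\frac{16994}{23919} \approx 0.71048$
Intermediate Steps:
$\frac{-11937 + 28931}{-8370 + 32289} = \frac{16994}{23919}$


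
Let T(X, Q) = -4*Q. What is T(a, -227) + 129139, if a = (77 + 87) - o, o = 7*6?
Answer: 130047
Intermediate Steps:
o = 42
a = 122 (a = (77 + 87) - 1*42 = 164 - 42 = 122)
T(a, -227) + 129139 = -4*(-227) + 129139 = 908 + 129139 = 130047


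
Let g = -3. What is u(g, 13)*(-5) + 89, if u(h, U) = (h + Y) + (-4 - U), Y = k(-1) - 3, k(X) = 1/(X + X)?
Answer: 413/2 ≈ 206.50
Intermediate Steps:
k(X) = 1/(2*X)
Y = -7/2 (Y = (1/2)/(-1) - 3 = (1/2)*(-1) - 3 = -1/2 - 3 = -7/2 ≈ -3.5000)
u(h, U) = -15/2 + h - U (u(h, U) = (h - 7/2) + (-4 - U) = (-7/2 + h) + (-4 - U) = -15/2 + h - U)
u(g, 13)*(-5) + 89 = (-15/2 - 3 - 1*13)*(-5) + 89 = (-15/2 - 3 - 13)*(-5) + 89 = -47/2*(-5) + 89 = 235/2 + 89 = 413/2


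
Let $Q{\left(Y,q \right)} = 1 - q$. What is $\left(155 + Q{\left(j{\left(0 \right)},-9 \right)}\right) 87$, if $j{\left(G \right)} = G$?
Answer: $14355$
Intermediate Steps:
$\left(155 + Q{\left(j{\left(0 \right)},-9 \right)}\right) 87 = \left(155 + \left(1 - -9\right)\right) 87 = \left(155 + \left(1 + 9\right)\right) 87 = \left(155 + 10\right) 87 = 165 \cdot 87 = 14355$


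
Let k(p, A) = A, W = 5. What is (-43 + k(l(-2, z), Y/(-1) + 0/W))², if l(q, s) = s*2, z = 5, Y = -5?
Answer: 1444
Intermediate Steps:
l(q, s) = 2*s
(-43 + k(l(-2, z), Y/(-1) + 0/W))² = (-43 + (-5/(-1) + 0/5))² = (-43 + (-5*(-1) + 0*(⅕)))² = (-43 + (5 + 0))² = (-43 + 5)² = (-38)² = 1444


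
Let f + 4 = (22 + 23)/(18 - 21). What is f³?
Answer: -6859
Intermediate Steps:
f = -19 (f = -4 + (22 + 23)/(18 - 21) = -4 + 45/(-3) = -4 + 45*(-⅓) = -4 - 15 = -19)
f³ = (-19)³ = -6859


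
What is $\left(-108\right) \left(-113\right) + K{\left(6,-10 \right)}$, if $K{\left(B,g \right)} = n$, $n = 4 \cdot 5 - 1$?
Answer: $12223$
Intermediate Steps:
$n = 19$ ($n = 20 - 1 = 19$)
$K{\left(B,g \right)} = 19$
$\left(-108\right) \left(-113\right) + K{\left(6,-10 \right)} = \left(-108\right) \left(-113\right) + 19 = 12204 + 19 = 12223$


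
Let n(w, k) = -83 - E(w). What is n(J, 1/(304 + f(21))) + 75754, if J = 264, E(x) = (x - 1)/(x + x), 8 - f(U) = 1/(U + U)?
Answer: 39954025/528 ≈ 75671.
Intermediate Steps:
f(U) = 8 - 1/(2*U) (f(U) = 8 - 1/(U + U) = 8 - 1/(2*U))
E(x) = (-1 + x)/(2*x) (E(x) = (-1 + x)/((2*x)) = (-1 + x)*(1/(2*x)) = (-1 + x)/(2*x))
n(w, k) = -83 - (-1 + w)/(2*w)
n(J, 1/(304 + f(21))) + 75754 = (½)*(1 - 167*264)/264 + 75754 = (½)*(1/264)*(1 - 44088) + 75754 = (½)*(1/264)*(-44087) + 75754 = -44087/528 + 75754 = 39954025/528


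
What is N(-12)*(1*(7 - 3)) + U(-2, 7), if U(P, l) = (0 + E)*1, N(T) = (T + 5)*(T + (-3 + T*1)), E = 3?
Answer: 759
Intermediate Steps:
N(T) = (-3 + 2*T)*(5 + T) (N(T) = (5 + T)*(T + (-3 + T)) = (5 + T)*(-3 + 2*T) = (-3 + 2*T)*(5 + T))
U(P, l) = 3 (U(P, l) = (0 + 3)*1 = 3*1 = 3)
N(-12)*(1*(7 - 3)) + U(-2, 7) = (-15 + 2*(-12)² + 7*(-12))*(1*(7 - 3)) + 3 = (-15 + 2*144 - 84)*(1*4) + 3 = (-15 + 288 - 84)*4 + 3 = 189*4 + 3 = 756 + 3 = 759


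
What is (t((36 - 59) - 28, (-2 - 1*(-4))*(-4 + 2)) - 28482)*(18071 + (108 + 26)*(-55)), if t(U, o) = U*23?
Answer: -317338155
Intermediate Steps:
t(U, o) = 23*U
(t((36 - 59) - 28, (-2 - 1*(-4))*(-4 + 2)) - 28482)*(18071 + (108 + 26)*(-55)) = (23*((36 - 59) - 28) - 28482)*(18071 + (108 + 26)*(-55)) = (23*(-23 - 28) - 28482)*(18071 + 134*(-55)) = (23*(-51) - 28482)*(18071 - 7370) = (-1173 - 28482)*10701 = -29655*10701 = -317338155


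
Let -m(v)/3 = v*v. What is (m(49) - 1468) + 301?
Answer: -8370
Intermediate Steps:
m(v) = -3*v² (m(v) = -3*v*v = -3*v²)
(m(49) - 1468) + 301 = (-3*49² - 1468) + 301 = (-3*2401 - 1468) + 301 = (-7203 - 1468) + 301 = -8671 + 301 = -8370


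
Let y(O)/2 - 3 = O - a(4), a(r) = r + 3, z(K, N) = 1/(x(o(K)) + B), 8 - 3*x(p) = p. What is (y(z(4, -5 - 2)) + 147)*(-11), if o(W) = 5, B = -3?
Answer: -1518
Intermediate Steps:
x(p) = 8/3 - p/3
z(K, N) = -1/2 (z(K, N) = 1/((8/3 - 1/3*5) - 3) = 1/((8/3 - 5/3) - 3) = 1/(1 - 3) = 1/(-2) = -1/2)
a(r) = 3 + r
y(O) = -8 + 2*O (y(O) = 6 + 2*(O - (3 + 4)) = 6 + 2*(O - 1*7) = 6 + 2*(O - 7) = 6 + 2*(-7 + O) = 6 + (-14 + 2*O) = -8 + 2*O)
(y(z(4, -5 - 2)) + 147)*(-11) = ((-8 + 2*(-1/2)) + 147)*(-11) = ((-8 - 1) + 147)*(-11) = (-9 + 147)*(-11) = 138*(-11) = -1518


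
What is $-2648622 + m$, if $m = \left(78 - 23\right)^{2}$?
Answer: $-2645597$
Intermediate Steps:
$m = 3025$ ($m = 55^{2} = 3025$)
$-2648622 + m = -2648622 + 3025 = -2645597$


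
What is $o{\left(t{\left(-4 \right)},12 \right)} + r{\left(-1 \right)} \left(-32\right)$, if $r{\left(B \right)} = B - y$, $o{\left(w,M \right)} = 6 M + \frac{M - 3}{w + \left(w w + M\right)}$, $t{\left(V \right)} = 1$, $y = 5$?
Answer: $\frac{3705}{14} \approx 264.64$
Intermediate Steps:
$o{\left(w,M \right)} = 6 M + \frac{-3 + M}{M + w + w^{2}}$ ($o{\left(w,M \right)} = 6 M + \frac{-3 + M}{w + \left(w^{2} + M\right)} = 6 M + \frac{-3 + M}{w + \left(M + w^{2}\right)} = 6 M + \frac{-3 + M}{M + w + w^{2}}$)
$r{\left(B \right)} = -5 + B$ ($r{\left(B \right)} = B - 5 = -5 + B$)
$o{\left(t{\left(-4 \right)},12 \right)} + r{\left(-1 \right)} \left(-32\right) = \frac{-3 + 12 + 6 \cdot 12^{2} + 6 \cdot 12 \cdot 1 + 6 \cdot 12 \cdot 1^{2}}{12 + 1 + 1^{2}} + \left(-5 - 1\right) \left(-32\right) = \frac{-3 + 12 + 6 \cdot 144 + 72 + 6 \cdot 12 \cdot 1}{12 + 1 + 1} - -192 = \frac{-3 + 12 + 864 + 72 + 72}{14} + 192 = \frac{1}{14} \cdot 1017 + 192 = \frac{1017}{14} + 192 = \frac{3705}{14}$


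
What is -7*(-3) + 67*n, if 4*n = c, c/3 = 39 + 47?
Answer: 8685/2 ≈ 4342.5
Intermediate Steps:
c = 258 (c = 3*(39 + 47) = 3*86 = 258)
n = 129/2 (n = (1/4)*258 = 129/2 ≈ 64.500)
-7*(-3) + 67*n = -7*(-3) + 67*(129/2) = 21 + 8643/2 = 8685/2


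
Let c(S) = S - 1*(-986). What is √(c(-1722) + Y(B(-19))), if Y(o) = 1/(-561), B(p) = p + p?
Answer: I*√231635217/561 ≈ 27.129*I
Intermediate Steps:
B(p) = 2*p
Y(o) = -1/561
c(S) = 986 + S (c(S) = S + 986 = 986 + S)
√(c(-1722) + Y(B(-19))) = √((986 - 1722) - 1/561) = √(-736 - 1/561) = √(-412897/561) = I*√231635217/561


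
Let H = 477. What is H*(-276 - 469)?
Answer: -355365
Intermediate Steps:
H*(-276 - 469) = 477*(-276 - 469) = 477*(-745) = -355365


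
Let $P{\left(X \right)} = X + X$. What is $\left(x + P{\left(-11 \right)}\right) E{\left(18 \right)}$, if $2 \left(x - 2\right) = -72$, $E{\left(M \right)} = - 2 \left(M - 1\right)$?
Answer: $1904$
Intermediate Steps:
$E{\left(M \right)} = 2 - 2 M$ ($E{\left(M \right)} = - 2 \left(-1 + M\right) = 2 - 2 M$)
$x = -34$ ($x = 2 + \frac{1}{2} \left(-72\right) = 2 - 36 = -34$)
$P{\left(X \right)} = 2 X$
$\left(x + P{\left(-11 \right)}\right) E{\left(18 \right)} = \left(-34 + 2 \left(-11\right)\right) \left(2 - 36\right) = \left(-34 - 22\right) \left(2 - 36\right) = \left(-56\right) \left(-34\right) = 1904$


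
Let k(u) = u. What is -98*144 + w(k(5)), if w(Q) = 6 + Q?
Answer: -14101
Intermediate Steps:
-98*144 + w(k(5)) = -98*144 + (6 + 5) = -14112 + 11 = -14101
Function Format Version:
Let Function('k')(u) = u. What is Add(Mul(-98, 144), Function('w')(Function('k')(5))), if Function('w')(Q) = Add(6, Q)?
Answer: -14101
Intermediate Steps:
Add(Mul(-98, 144), Function('w')(Function('k')(5))) = Add(Mul(-98, 144), Add(6, 5)) = Add(-14112, 11) = -14101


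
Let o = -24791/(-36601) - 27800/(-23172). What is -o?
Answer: -397991213/212029593 ≈ -1.8771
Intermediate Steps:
o = 397991213/212029593 (o = -24791*(-1/36601) - 27800*(-1/23172) = 24791/36601 + 6950/5793 = 397991213/212029593 ≈ 1.8771)
-o = -1*397991213/212029593 = -397991213/212029593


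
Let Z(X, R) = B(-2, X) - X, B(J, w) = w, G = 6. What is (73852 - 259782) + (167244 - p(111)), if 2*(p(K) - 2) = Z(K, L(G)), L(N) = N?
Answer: -18688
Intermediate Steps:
Z(X, R) = 0 (Z(X, R) = X - X = 0)
p(K) = 2 (p(K) = 2 + (1/2)*0 = 2 + 0 = 2)
(73852 - 259782) + (167244 - p(111)) = (73852 - 259782) + (167244 - 1*2) = -185930 + (167244 - 2) = -185930 + 167242 = -18688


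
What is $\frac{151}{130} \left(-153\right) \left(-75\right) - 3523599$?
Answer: $- \frac{91267029}{26} \approx -3.5103 \cdot 10^{6}$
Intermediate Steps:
$\frac{151}{130} \left(-153\right) \left(-75\right) - 3523599 = \left(- \frac{23103}{130}\right) \left(-75\right) - 3523599 = \frac{346545}{26} - 3523599 = - \frac{91267029}{26}$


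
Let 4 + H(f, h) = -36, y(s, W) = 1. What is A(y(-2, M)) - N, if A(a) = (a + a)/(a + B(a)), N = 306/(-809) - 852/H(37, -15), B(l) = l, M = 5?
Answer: -161167/8090 ≈ -19.922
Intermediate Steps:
H(f, h) = -40 (H(f, h) = -4 - 36 = -40)
N = 169257/8090 (N = 306/(-809) - 852/(-40) = 306*(-1/809) - 852*(-1/40) = -306/809 + 213/10 = 169257/8090 ≈ 20.922)
A(a) = 1 (A(a) = (a + a)/(a + a) = (2*a)/((2*a)) = (2*a)*(1/(2*a)) = 1)
A(y(-2, M)) - N = 1 - 1*169257/8090 = 1 - 169257/8090 = -161167/8090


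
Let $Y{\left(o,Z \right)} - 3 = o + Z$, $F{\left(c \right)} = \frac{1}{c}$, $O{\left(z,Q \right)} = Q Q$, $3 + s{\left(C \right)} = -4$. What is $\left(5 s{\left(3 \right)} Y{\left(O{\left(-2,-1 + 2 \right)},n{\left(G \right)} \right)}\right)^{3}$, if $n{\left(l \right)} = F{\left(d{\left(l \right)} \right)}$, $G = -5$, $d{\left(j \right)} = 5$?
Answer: $-3176523$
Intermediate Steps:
$s{\left(C \right)} = -7$ ($s{\left(C \right)} = -3 - 4 = -7$)
$O{\left(z,Q \right)} = Q^{2}$
$n{\left(l \right)} = \frac{1}{5}$
$Y{\left(o,Z \right)} = 3 + Z + o$ ($Y{\left(o,Z \right)} = 3 + \left(o + Z\right) = 3 + \left(Z + o\right) = 3 + Z + o$)
$\left(5 s{\left(3 \right)} Y{\left(O{\left(-2,-1 + 2 \right)},n{\left(G \right)} \right)}\right)^{3} = \left(5 \left(-7\right) \left(3 + \frac{1}{5} + \left(-1 + 2\right)^{2}\right)\right)^{3} = \left(- 35 \left(3 + \frac{1}{5} + 1^{2}\right)\right)^{3} = \left(- 35 \left(3 + \frac{1}{5} + 1\right)\right)^{3} = \left(\left(-35\right) \frac{21}{5}\right)^{3} = \left(-147\right)^{3} = -3176523$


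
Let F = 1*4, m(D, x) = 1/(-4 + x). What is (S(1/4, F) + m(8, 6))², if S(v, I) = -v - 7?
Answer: 729/16 ≈ 45.563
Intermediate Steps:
F = 4
S(v, I) = -7 - v
(S(1/4, F) + m(8, 6))² = ((-7 - 1/4) + 1/(-4 + 6))² = ((-7 - 1*¼) + 1/2)² = ((-7 - ¼) + ½)² = (-29/4 + ½)² = (-27/4)² = 729/16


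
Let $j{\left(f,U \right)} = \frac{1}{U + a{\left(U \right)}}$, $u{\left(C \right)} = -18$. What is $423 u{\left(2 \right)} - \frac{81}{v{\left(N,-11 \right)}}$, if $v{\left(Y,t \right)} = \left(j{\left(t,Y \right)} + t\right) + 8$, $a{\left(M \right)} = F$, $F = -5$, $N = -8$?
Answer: $- \frac{303507}{40} \approx -7587.7$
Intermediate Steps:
$a{\left(M \right)} = -5$
$j{\left(f,U \right)} = \frac{1}{-5 + U}$ ($j{\left(f,U \right)} = \frac{1}{U - 5} = \frac{1}{-5 + U}$)
$v{\left(Y,t \right)} = 8 + t + \frac{1}{-5 + Y}$ ($v{\left(Y,t \right)} = \left(\frac{1}{-5 + Y} + t\right) + 8 = \left(t + \frac{1}{-5 + Y}\right) + 8 = 8 + t + \frac{1}{-5 + Y}$)
$423 u{\left(2 \right)} - \frac{81}{v{\left(N,-11 \right)}} = 423 \left(-18\right) - \frac{81}{\frac{1}{-5 - 8} \left(1 + \left(-5 - 8\right) \left(8 - 11\right)\right)} = -7614 - \frac{81}{\frac{1}{-13} \left(1 - -39\right)} = -7614 - \frac{81}{\left(- \frac{1}{13}\right) \left(1 + 39\right)} = -7614 - \frac{81}{\left(- \frac{1}{13}\right) 40} = -7614 - \frac{81}{- \frac{40}{13}} = -7614 - - \frac{1053}{40} = -7614 + \frac{1053}{40} = - \frac{303507}{40}$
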